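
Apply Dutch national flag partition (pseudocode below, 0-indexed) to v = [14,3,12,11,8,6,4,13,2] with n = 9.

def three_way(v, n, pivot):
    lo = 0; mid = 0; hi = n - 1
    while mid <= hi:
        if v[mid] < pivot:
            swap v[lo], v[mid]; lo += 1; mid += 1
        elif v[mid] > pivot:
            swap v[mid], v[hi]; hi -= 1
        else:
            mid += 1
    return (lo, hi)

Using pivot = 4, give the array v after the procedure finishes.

pivot = 4; lo=0, mid=0, hi=8
v[mid]=14>4: swap v[0],v[8]; hi=7 → [2,3,12,11,8,6,4,13,14]
v[mid]=2<4: swap v[0],v[0]; lo=1,mid=1 → [2,3,12,11,8,6,4,13,14]
v[mid]=3<4: swap v[1],v[1]; lo=2,mid=2 → [2,3,12,11,8,6,4,13,14]
v[mid]=12>4: swap v[2],v[7]; hi=6 → [2,3,13,11,8,6,4,12,14]
v[mid]=13>4: swap v[2],v[6]; hi=5 → [2,3,4,11,8,6,13,12,14]
v[mid]=4=4: mid=3
v[mid]=11>4: swap v[3],v[5]; hi=4 → [2,3,4,6,8,11,13,12,14]
v[mid]=6>4: swap v[3],v[4]; hi=3 → [2,3,4,8,6,11,13,12,14]
v[mid]=8>4: swap v[3],v[3]; hi=2 → [2,3,4,8,6,11,13,12,14]
end: lo=2, hi=2; v = [2,3,4,8,6,11,13,12,14]

[2,3,4,8,6,11,13,12,14]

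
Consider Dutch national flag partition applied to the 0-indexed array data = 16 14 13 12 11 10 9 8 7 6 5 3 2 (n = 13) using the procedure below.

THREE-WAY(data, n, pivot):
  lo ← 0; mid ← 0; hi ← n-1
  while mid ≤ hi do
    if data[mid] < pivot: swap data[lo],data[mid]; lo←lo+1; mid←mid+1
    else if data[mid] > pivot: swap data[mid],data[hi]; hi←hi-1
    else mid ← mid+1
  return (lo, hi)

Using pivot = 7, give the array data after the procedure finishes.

2 3 5 6 7 9 8 10 11 12 13 14 16

lo=0 mid=0 hi=12
16>7: swap(0,12), hi=11 ⇒ 2 14 13 12 11 10 9 8 7 6 5 3 16
2<7: swap(0,0), lo=1 mid=1 ⇒ 2 14 13 12 11 10 9 8 7 6 5 3 16
14>7: swap(1,11), hi=10 ⇒ 2 3 13 12 11 10 9 8 7 6 5 14 16
3<7: swap(1,1), lo=2 mid=2 ⇒ 2 3 13 12 11 10 9 8 7 6 5 14 16
13>7: swap(2,10), hi=9 ⇒ 2 3 5 12 11 10 9 8 7 6 13 14 16
5<7: swap(2,2), lo=3 mid=3 ⇒ 2 3 5 12 11 10 9 8 7 6 13 14 16
12>7: swap(3,9), hi=8 ⇒ 2 3 5 6 11 10 9 8 7 12 13 14 16
6<7: swap(3,3), lo=4 mid=4 ⇒ 2 3 5 6 11 10 9 8 7 12 13 14 16
11>7: swap(4,8), hi=7 ⇒ 2 3 5 6 7 10 9 8 11 12 13 14 16
7=7: mid=5
10>7: swap(5,7), hi=6 ⇒ 2 3 5 6 7 8 9 10 11 12 13 14 16
8>7: swap(5,6), hi=5 ⇒ 2 3 5 6 7 9 8 10 11 12 13 14 16
9>7: swap(5,5), hi=4 ⇒ 2 3 5 6 7 9 8 10 11 12 13 14 16
done. lo=4 hi=4; data=2 3 5 6 7 9 8 10 11 12 13 14 16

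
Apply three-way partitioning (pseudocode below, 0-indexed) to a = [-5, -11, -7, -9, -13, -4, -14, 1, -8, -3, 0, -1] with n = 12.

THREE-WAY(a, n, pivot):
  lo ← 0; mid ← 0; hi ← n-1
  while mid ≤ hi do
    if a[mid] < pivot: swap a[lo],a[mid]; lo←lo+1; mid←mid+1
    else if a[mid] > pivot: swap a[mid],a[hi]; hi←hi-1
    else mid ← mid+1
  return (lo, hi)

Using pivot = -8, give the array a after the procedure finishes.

[-11, -14, -9, -13, -8, -4, 1, -7, -3, 0, -1, -5]

pivot = -8; lo=0, mid=0, hi=11
a[mid]=-5>-8: swap a[0],a[11]; hi=10 → [-1, -11, -7, -9, -13, -4, -14, 1, -8, -3, 0, -5]
a[mid]=-1>-8: swap a[0],a[10]; hi=9 → [0, -11, -7, -9, -13, -4, -14, 1, -8, -3, -1, -5]
a[mid]=0>-8: swap a[0],a[9]; hi=8 → [-3, -11, -7, -9, -13, -4, -14, 1, -8, 0, -1, -5]
a[mid]=-3>-8: swap a[0],a[8]; hi=7 → [-8, -11, -7, -9, -13, -4, -14, 1, -3, 0, -1, -5]
a[mid]=-8=-8: mid=1
a[mid]=-11<-8: swap a[0],a[1]; lo=1,mid=2 → [-11, -8, -7, -9, -13, -4, -14, 1, -3, 0, -1, -5]
a[mid]=-7>-8: swap a[2],a[7]; hi=6 → [-11, -8, 1, -9, -13, -4, -14, -7, -3, 0, -1, -5]
a[mid]=1>-8: swap a[2],a[6]; hi=5 → [-11, -8, -14, -9, -13, -4, 1, -7, -3, 0, -1, -5]
a[mid]=-14<-8: swap a[1],a[2]; lo=2,mid=3 → [-11, -14, -8, -9, -13, -4, 1, -7, -3, 0, -1, -5]
a[mid]=-9<-8: swap a[2],a[3]; lo=3,mid=4 → [-11, -14, -9, -8, -13, -4, 1, -7, -3, 0, -1, -5]
a[mid]=-13<-8: swap a[3],a[4]; lo=4,mid=5 → [-11, -14, -9, -13, -8, -4, 1, -7, -3, 0, -1, -5]
a[mid]=-4>-8: swap a[5],a[5]; hi=4 → [-11, -14, -9, -13, -8, -4, 1, -7, -3, 0, -1, -5]
end: lo=4, hi=4; a = [-11, -14, -9, -13, -8, -4, 1, -7, -3, 0, -1, -5]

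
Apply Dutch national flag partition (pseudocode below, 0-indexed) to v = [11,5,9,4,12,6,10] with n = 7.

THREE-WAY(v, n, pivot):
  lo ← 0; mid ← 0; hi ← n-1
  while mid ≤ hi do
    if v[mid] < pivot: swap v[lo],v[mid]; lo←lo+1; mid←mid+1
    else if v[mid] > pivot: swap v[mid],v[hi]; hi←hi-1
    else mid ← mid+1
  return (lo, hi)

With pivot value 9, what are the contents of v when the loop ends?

[6,5,4,9,12,10,11]

pivot = 9; lo=0, mid=0, hi=6
v[mid]=11>9: swap v[0],v[6]; hi=5 → [10,5,9,4,12,6,11]
v[mid]=10>9: swap v[0],v[5]; hi=4 → [6,5,9,4,12,10,11]
v[mid]=6<9: swap v[0],v[0]; lo=1,mid=1 → [6,5,9,4,12,10,11]
v[mid]=5<9: swap v[1],v[1]; lo=2,mid=2 → [6,5,9,4,12,10,11]
v[mid]=9=9: mid=3
v[mid]=4<9: swap v[2],v[3]; lo=3,mid=4 → [6,5,4,9,12,10,11]
v[mid]=12>9: swap v[4],v[4]; hi=3 → [6,5,4,9,12,10,11]
end: lo=3, hi=3; v = [6,5,4,9,12,10,11]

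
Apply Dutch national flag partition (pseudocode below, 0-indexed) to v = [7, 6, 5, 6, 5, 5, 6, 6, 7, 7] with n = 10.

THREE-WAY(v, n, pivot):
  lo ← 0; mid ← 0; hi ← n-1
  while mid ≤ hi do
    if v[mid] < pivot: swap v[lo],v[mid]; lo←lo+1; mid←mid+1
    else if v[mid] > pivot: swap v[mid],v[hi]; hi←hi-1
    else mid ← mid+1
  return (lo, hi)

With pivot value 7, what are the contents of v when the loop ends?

pivot = 7; lo=0, mid=0, hi=9
v[mid]=7=7: mid=1
v[mid]=6<7: swap v[0],v[1]; lo=1,mid=2 → [6, 7, 5, 6, 5, 5, 6, 6, 7, 7]
v[mid]=5<7: swap v[1],v[2]; lo=2,mid=3 → [6, 5, 7, 6, 5, 5, 6, 6, 7, 7]
v[mid]=6<7: swap v[2],v[3]; lo=3,mid=4 → [6, 5, 6, 7, 5, 5, 6, 6, 7, 7]
v[mid]=5<7: swap v[3],v[4]; lo=4,mid=5 → [6, 5, 6, 5, 7, 5, 6, 6, 7, 7]
v[mid]=5<7: swap v[4],v[5]; lo=5,mid=6 → [6, 5, 6, 5, 5, 7, 6, 6, 7, 7]
v[mid]=6<7: swap v[5],v[6]; lo=6,mid=7 → [6, 5, 6, 5, 5, 6, 7, 6, 7, 7]
v[mid]=6<7: swap v[6],v[7]; lo=7,mid=8 → [6, 5, 6, 5, 5, 6, 6, 7, 7, 7]
v[mid]=7=7: mid=9
v[mid]=7=7: mid=10
end: lo=7, hi=9; v = [6, 5, 6, 5, 5, 6, 6, 7, 7, 7]

[6, 5, 6, 5, 5, 6, 6, 7, 7, 7]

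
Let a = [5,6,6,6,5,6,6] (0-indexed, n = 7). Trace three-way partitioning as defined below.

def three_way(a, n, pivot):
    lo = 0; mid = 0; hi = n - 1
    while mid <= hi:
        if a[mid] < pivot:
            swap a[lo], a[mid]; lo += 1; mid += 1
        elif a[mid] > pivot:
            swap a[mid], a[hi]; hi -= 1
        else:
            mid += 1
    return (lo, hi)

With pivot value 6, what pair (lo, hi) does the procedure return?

(2, 6)

pivot = 6; lo=0, mid=0, hi=6
a[mid]=5<6: swap a[0],a[0]; lo=1,mid=1 → [5,6,6,6,5,6,6]
a[mid]=6=6: mid=2
a[mid]=6=6: mid=3
a[mid]=6=6: mid=4
a[mid]=5<6: swap a[1],a[4]; lo=2,mid=5 → [5,5,6,6,6,6,6]
a[mid]=6=6: mid=6
a[mid]=6=6: mid=7
end: lo=2, hi=6; a = [5,5,6,6,6,6,6]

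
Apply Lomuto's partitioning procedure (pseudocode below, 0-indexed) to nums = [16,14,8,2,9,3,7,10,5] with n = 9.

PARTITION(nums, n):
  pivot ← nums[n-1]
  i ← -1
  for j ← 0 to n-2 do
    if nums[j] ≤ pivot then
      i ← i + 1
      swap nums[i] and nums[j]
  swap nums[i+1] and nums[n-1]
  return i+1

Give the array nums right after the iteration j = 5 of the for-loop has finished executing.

[2,3,8,16,9,14,7,10,5]

pivot = nums[8] = 5; i = -1
j=0: nums[0]=16 > 5 → no swap
j=1: nums[1]=14 > 5 → no swap
j=2: nums[2]=8 > 5 → no swap
j=3: nums[3]=2 ≤ 5 → i=0, swap nums[0],nums[3] → [2,14,8,16,9,3,7,10,5]
j=4: nums[4]=9 > 5 → no swap
j=5: nums[5]=3 ≤ 5 → i=1, swap nums[1],nums[5] → [2,3,8,16,9,14,7,10,5]
(after j=5) nums = [2,3,8,16,9,14,7,10,5]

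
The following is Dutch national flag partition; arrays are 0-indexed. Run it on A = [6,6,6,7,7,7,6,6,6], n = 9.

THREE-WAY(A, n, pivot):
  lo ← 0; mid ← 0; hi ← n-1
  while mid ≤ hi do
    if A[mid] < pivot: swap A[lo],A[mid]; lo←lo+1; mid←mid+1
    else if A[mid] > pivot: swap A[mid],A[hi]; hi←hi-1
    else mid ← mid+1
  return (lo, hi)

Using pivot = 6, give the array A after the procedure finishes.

[6,6,6,6,6,6,7,7,7]

pivot = 6; lo=0, mid=0, hi=8
A[mid]=6=6: mid=1
A[mid]=6=6: mid=2
A[mid]=6=6: mid=3
A[mid]=7>6: swap A[3],A[8]; hi=7 → [6,6,6,6,7,7,6,6,7]
A[mid]=6=6: mid=4
A[mid]=7>6: swap A[4],A[7]; hi=6 → [6,6,6,6,6,7,6,7,7]
A[mid]=6=6: mid=5
A[mid]=7>6: swap A[5],A[6]; hi=5 → [6,6,6,6,6,6,7,7,7]
A[mid]=6=6: mid=6
end: lo=0, hi=5; A = [6,6,6,6,6,6,7,7,7]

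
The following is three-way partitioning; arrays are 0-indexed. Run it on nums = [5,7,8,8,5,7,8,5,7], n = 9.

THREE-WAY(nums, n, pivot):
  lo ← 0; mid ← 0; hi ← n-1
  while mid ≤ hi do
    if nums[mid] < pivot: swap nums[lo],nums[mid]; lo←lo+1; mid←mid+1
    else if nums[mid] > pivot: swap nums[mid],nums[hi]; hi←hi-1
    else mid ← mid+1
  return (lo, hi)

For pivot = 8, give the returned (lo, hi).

(6, 8)

lo=0 mid=0 hi=8
5<8: swap(0,0), lo=1 mid=1 ⇒ [5,7,8,8,5,7,8,5,7]
7<8: swap(1,1), lo=2 mid=2 ⇒ [5,7,8,8,5,7,8,5,7]
8=8: mid=3
8=8: mid=4
5<8: swap(2,4), lo=3 mid=5 ⇒ [5,7,5,8,8,7,8,5,7]
7<8: swap(3,5), lo=4 mid=6 ⇒ [5,7,5,7,8,8,8,5,7]
8=8: mid=7
5<8: swap(4,7), lo=5 mid=8 ⇒ [5,7,5,7,5,8,8,8,7]
7<8: swap(5,8), lo=6 mid=9 ⇒ [5,7,5,7,5,7,8,8,8]
done. lo=6 hi=8; nums=[5,7,5,7,5,7,8,8,8]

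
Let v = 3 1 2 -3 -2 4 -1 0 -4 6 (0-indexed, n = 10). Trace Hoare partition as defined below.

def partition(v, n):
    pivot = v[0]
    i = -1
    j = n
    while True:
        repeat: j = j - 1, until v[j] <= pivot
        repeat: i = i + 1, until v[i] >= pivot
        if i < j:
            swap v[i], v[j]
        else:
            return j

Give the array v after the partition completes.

-4 1 2 -3 -2 0 -1 4 3 6

pivot=3
j stops at 8 (-4), i stops at 0 (3); swap ⇒ -4 1 2 -3 -2 4 -1 0 3 6
j stops at 7 (0), i stops at 5 (4); swap ⇒ -4 1 2 -3 -2 0 -1 4 3 6
j stops at 6, i stops at 7; i≥j ⇒ return 6. v=-4 1 2 -3 -2 0 -1 4 3 6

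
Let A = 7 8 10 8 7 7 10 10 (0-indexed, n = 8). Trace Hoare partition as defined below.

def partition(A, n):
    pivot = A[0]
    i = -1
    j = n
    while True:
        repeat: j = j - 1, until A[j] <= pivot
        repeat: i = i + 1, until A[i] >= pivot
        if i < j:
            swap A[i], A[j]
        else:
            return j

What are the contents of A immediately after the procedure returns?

7 7 10 8 8 7 10 10

pivot = A[0] = 7; i = -1, j = 8
j→5 (A[5]=7≤7), i→0 (A[0]=7≥7); i<j, swap → 7 8 10 8 7 7 10 10
j→4 (A[4]=7≤7), i→1 (A[1]=8≥7); i<j, swap → 7 7 10 8 8 7 10 10
j→1, i→2; i≥j, return j=1. A = 7 7 10 8 8 7 10 10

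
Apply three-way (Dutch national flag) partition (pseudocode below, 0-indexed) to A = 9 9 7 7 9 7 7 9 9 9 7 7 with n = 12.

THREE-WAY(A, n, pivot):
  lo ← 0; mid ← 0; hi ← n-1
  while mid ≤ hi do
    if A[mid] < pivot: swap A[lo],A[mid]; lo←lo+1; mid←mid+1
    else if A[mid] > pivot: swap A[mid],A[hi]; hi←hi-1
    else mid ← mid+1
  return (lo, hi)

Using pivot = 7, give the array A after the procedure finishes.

pivot = 7; lo=0, mid=0, hi=11
A[mid]=9>7: swap A[0],A[11]; hi=10 → 7 9 7 7 9 7 7 9 9 9 7 9
A[mid]=7=7: mid=1
A[mid]=9>7: swap A[1],A[10]; hi=9 → 7 7 7 7 9 7 7 9 9 9 9 9
A[mid]=7=7: mid=2
A[mid]=7=7: mid=3
A[mid]=7=7: mid=4
A[mid]=9>7: swap A[4],A[9]; hi=8 → 7 7 7 7 9 7 7 9 9 9 9 9
A[mid]=9>7: swap A[4],A[8]; hi=7 → 7 7 7 7 9 7 7 9 9 9 9 9
A[mid]=9>7: swap A[4],A[7]; hi=6 → 7 7 7 7 9 7 7 9 9 9 9 9
A[mid]=9>7: swap A[4],A[6]; hi=5 → 7 7 7 7 7 7 9 9 9 9 9 9
A[mid]=7=7: mid=5
A[mid]=7=7: mid=6
end: lo=0, hi=5; A = 7 7 7 7 7 7 9 9 9 9 9 9

7 7 7 7 7 7 9 9 9 9 9 9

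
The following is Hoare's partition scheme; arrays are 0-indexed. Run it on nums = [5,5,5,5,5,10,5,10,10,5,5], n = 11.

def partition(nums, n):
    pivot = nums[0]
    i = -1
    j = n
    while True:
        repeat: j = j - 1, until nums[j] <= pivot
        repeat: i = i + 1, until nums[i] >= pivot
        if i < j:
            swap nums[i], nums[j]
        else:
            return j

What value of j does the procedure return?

pivot=5
j stops at 10 (5), i stops at 0 (5); swap ⇒ [5,5,5,5,5,10,5,10,10,5,5]
j stops at 9 (5), i stops at 1 (5); swap ⇒ [5,5,5,5,5,10,5,10,10,5,5]
j stops at 6 (5), i stops at 2 (5); swap ⇒ [5,5,5,5,5,10,5,10,10,5,5]
j stops at 4 (5), i stops at 3 (5); swap ⇒ [5,5,5,5,5,10,5,10,10,5,5]
j stops at 3, i stops at 4; i≥j ⇒ return 3. nums=[5,5,5,5,5,10,5,10,10,5,5]

3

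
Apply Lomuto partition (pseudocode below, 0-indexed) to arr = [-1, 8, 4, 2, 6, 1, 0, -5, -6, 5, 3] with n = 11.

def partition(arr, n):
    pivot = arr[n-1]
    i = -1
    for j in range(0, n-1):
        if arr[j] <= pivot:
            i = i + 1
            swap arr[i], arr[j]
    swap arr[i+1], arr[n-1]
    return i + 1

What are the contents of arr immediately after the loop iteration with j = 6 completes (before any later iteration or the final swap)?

pivot=3, i=-1
j=0: -1≤3, i=0, swap(0,0) ⇒ [-1, 8, 4, 2, 6, 1, 0, -5, -6, 5, 3]
j=1: 8>3, skip
j=2: 4>3, skip
j=3: 2≤3, i=1, swap(1,3) ⇒ [-1, 2, 4, 8, 6, 1, 0, -5, -6, 5, 3]
j=4: 6>3, skip
j=5: 1≤3, i=2, swap(2,5) ⇒ [-1, 2, 1, 8, 6, 4, 0, -5, -6, 5, 3]
j=6: 0≤3, i=3, swap(3,6) ⇒ [-1, 2, 1, 0, 6, 4, 8, -5, -6, 5, 3]
(after j=6) arr = [-1, 2, 1, 0, 6, 4, 8, -5, -6, 5, 3]

[-1, 2, 1, 0, 6, 4, 8, -5, -6, 5, 3]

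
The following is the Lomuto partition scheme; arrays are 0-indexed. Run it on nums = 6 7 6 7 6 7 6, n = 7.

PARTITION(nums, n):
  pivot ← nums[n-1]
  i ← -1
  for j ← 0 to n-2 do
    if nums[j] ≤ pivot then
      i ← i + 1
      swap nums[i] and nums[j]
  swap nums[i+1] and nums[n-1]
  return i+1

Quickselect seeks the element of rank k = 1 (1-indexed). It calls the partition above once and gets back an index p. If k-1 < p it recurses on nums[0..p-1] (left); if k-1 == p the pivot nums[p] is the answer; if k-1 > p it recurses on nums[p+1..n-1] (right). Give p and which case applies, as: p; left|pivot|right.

pivot = nums[6] = 6; i = -1
j=0: nums[0]=6 ≤ 6 → i=0, swap nums[0],nums[0] (no change) → 6 7 6 7 6 7 6
j=1: nums[1]=7 > 6 → no swap
j=2: nums[2]=6 ≤ 6 → i=1, swap nums[1],nums[2] → 6 6 7 7 6 7 6
j=3: nums[3]=7 > 6 → no swap
j=4: nums[4]=6 ≤ 6 → i=2, swap nums[2],nums[4] → 6 6 6 7 7 7 6
j=5: nums[5]=7 > 6 → no swap
final swap nums[3],nums[6] → 6 6 6 6 7 7 7; return 3
p = 3; k-1 = 0 < 3 ⇒ left

3; left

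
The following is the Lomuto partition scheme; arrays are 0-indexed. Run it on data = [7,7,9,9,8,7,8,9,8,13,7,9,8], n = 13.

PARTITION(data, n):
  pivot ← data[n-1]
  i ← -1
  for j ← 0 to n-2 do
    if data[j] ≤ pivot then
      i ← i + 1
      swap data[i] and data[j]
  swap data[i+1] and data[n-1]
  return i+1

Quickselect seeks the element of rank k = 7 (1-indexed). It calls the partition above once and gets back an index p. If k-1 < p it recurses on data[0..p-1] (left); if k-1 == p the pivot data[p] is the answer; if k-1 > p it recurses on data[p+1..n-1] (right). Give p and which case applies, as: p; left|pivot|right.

7; left

pivot=8, i=-1
j=0: 7≤8, i=0, swap(0,0) ⇒ [7,7,9,9,8,7,8,9,8,13,7,9,8]
j=1: 7≤8, i=1, swap(1,1) ⇒ [7,7,9,9,8,7,8,9,8,13,7,9,8]
j=2: 9>8, skip
j=3: 9>8, skip
j=4: 8≤8, i=2, swap(2,4) ⇒ [7,7,8,9,9,7,8,9,8,13,7,9,8]
j=5: 7≤8, i=3, swap(3,5) ⇒ [7,7,8,7,9,9,8,9,8,13,7,9,8]
j=6: 8≤8, i=4, swap(4,6) ⇒ [7,7,8,7,8,9,9,9,8,13,7,9,8]
j=7: 9>8, skip
j=8: 8≤8, i=5, swap(5,8) ⇒ [7,7,8,7,8,8,9,9,9,13,7,9,8]
j=9: 13>8, skip
j=10: 7≤8, i=6, swap(6,10) ⇒ [7,7,8,7,8,8,7,9,9,13,9,9,8]
j=11: 9>8, skip
swap(7,12) ⇒ [7,7,8,7,8,8,7,8,9,13,9,9,9]; return 7
p = 7; k-1 = 6 < 7 ⇒ left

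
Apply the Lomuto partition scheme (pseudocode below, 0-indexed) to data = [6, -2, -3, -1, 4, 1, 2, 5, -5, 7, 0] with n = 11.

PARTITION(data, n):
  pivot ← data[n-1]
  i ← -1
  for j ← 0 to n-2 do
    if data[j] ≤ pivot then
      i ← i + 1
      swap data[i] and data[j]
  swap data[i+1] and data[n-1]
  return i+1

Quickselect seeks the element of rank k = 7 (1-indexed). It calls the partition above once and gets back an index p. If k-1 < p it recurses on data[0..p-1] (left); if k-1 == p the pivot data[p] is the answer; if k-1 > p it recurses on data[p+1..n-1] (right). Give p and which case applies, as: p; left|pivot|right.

4; right

pivot = data[10] = 0; i = -1
j=0: data[0]=6 > 0 → no swap
j=1: data[1]=-2 ≤ 0 → i=0, swap data[0],data[1] → [-2, 6, -3, -1, 4, 1, 2, 5, -5, 7, 0]
j=2: data[2]=-3 ≤ 0 → i=1, swap data[1],data[2] → [-2, -3, 6, -1, 4, 1, 2, 5, -5, 7, 0]
j=3: data[3]=-1 ≤ 0 → i=2, swap data[2],data[3] → [-2, -3, -1, 6, 4, 1, 2, 5, -5, 7, 0]
j=4: data[4]=4 > 0 → no swap
j=5: data[5]=1 > 0 → no swap
j=6: data[6]=2 > 0 → no swap
j=7: data[7]=5 > 0 → no swap
j=8: data[8]=-5 ≤ 0 → i=3, swap data[3],data[8] → [-2, -3, -1, -5, 4, 1, 2, 5, 6, 7, 0]
j=9: data[9]=7 > 0 → no swap
final swap data[4],data[10] → [-2, -3, -1, -5, 0, 1, 2, 5, 6, 7, 4]; return 4
p = 4; k-1 = 6 > 4 ⇒ right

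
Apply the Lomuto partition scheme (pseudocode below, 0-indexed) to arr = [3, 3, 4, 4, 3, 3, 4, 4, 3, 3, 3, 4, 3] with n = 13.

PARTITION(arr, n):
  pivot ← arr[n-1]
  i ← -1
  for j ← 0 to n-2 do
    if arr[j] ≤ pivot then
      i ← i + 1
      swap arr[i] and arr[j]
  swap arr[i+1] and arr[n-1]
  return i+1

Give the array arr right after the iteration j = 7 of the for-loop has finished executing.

[3, 3, 3, 3, 4, 4, 4, 4, 3, 3, 3, 4, 3]

pivot = arr[12] = 3; i = -1
j=0: arr[0]=3 ≤ 3 → i=0, swap arr[0],arr[0] (no change) → [3, 3, 4, 4, 3, 3, 4, 4, 3, 3, 3, 4, 3]
j=1: arr[1]=3 ≤ 3 → i=1, swap arr[1],arr[1] (no change) → [3, 3, 4, 4, 3, 3, 4, 4, 3, 3, 3, 4, 3]
j=2: arr[2]=4 > 3 → no swap
j=3: arr[3]=4 > 3 → no swap
j=4: arr[4]=3 ≤ 3 → i=2, swap arr[2],arr[4] → [3, 3, 3, 4, 4, 3, 4, 4, 3, 3, 3, 4, 3]
j=5: arr[5]=3 ≤ 3 → i=3, swap arr[3],arr[5] → [3, 3, 3, 3, 4, 4, 4, 4, 3, 3, 3, 4, 3]
j=6: arr[6]=4 > 3 → no swap
j=7: arr[7]=4 > 3 → no swap
(after j=7) arr = [3, 3, 3, 3, 4, 4, 4, 4, 3, 3, 3, 4, 3]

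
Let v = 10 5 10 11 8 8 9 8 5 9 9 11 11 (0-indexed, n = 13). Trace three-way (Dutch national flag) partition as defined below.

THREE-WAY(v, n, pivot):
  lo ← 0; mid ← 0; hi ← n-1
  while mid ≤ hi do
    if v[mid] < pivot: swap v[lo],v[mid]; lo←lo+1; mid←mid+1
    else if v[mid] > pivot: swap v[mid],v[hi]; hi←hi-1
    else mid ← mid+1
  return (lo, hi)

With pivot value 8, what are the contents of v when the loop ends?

lo=0 mid=0 hi=12
10>8: swap(0,12), hi=11 ⇒ 11 5 10 11 8 8 9 8 5 9 9 11 10
11>8: swap(0,11), hi=10 ⇒ 11 5 10 11 8 8 9 8 5 9 9 11 10
11>8: swap(0,10), hi=9 ⇒ 9 5 10 11 8 8 9 8 5 9 11 11 10
9>8: swap(0,9), hi=8 ⇒ 9 5 10 11 8 8 9 8 5 9 11 11 10
9>8: swap(0,8), hi=7 ⇒ 5 5 10 11 8 8 9 8 9 9 11 11 10
5<8: swap(0,0), lo=1 mid=1 ⇒ 5 5 10 11 8 8 9 8 9 9 11 11 10
5<8: swap(1,1), lo=2 mid=2 ⇒ 5 5 10 11 8 8 9 8 9 9 11 11 10
10>8: swap(2,7), hi=6 ⇒ 5 5 8 11 8 8 9 10 9 9 11 11 10
8=8: mid=3
11>8: swap(3,6), hi=5 ⇒ 5 5 8 9 8 8 11 10 9 9 11 11 10
9>8: swap(3,5), hi=4 ⇒ 5 5 8 8 8 9 11 10 9 9 11 11 10
8=8: mid=4
8=8: mid=5
done. lo=2 hi=4; v=5 5 8 8 8 9 11 10 9 9 11 11 10

5 5 8 8 8 9 11 10 9 9 11 11 10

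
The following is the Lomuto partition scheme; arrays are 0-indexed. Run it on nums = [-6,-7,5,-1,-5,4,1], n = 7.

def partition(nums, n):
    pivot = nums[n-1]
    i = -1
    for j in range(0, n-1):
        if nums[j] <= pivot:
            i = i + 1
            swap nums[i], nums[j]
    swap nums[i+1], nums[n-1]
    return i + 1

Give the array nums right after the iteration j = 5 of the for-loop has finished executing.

[-6,-7,-1,-5,5,4,1]

pivot = nums[6] = 1; i = -1
j=0: nums[0]=-6 ≤ 1 → i=0, swap nums[0],nums[0] (no change) → [-6,-7,5,-1,-5,4,1]
j=1: nums[1]=-7 ≤ 1 → i=1, swap nums[1],nums[1] (no change) → [-6,-7,5,-1,-5,4,1]
j=2: nums[2]=5 > 1 → no swap
j=3: nums[3]=-1 ≤ 1 → i=2, swap nums[2],nums[3] → [-6,-7,-1,5,-5,4,1]
j=4: nums[4]=-5 ≤ 1 → i=3, swap nums[3],nums[4] → [-6,-7,-1,-5,5,4,1]
j=5: nums[5]=4 > 1 → no swap
(after j=5) nums = [-6,-7,-1,-5,5,4,1]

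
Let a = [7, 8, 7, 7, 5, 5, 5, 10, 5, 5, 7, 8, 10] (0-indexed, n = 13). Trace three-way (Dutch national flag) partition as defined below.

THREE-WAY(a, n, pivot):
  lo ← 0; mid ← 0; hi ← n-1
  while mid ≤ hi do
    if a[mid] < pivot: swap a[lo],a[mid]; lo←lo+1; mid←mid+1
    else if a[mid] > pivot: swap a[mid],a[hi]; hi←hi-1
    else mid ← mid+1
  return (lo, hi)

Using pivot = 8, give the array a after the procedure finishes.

pivot = 8; lo=0, mid=0, hi=12
a[mid]=7<8: swap a[0],a[0]; lo=1,mid=1 → [7, 8, 7, 7, 5, 5, 5, 10, 5, 5, 7, 8, 10]
a[mid]=8=8: mid=2
a[mid]=7<8: swap a[1],a[2]; lo=2,mid=3 → [7, 7, 8, 7, 5, 5, 5, 10, 5, 5, 7, 8, 10]
a[mid]=7<8: swap a[2],a[3]; lo=3,mid=4 → [7, 7, 7, 8, 5, 5, 5, 10, 5, 5, 7, 8, 10]
a[mid]=5<8: swap a[3],a[4]; lo=4,mid=5 → [7, 7, 7, 5, 8, 5, 5, 10, 5, 5, 7, 8, 10]
a[mid]=5<8: swap a[4],a[5]; lo=5,mid=6 → [7, 7, 7, 5, 5, 8, 5, 10, 5, 5, 7, 8, 10]
a[mid]=5<8: swap a[5],a[6]; lo=6,mid=7 → [7, 7, 7, 5, 5, 5, 8, 10, 5, 5, 7, 8, 10]
a[mid]=10>8: swap a[7],a[12]; hi=11 → [7, 7, 7, 5, 5, 5, 8, 10, 5, 5, 7, 8, 10]
a[mid]=10>8: swap a[7],a[11]; hi=10 → [7, 7, 7, 5, 5, 5, 8, 8, 5, 5, 7, 10, 10]
a[mid]=8=8: mid=8
a[mid]=5<8: swap a[6],a[8]; lo=7,mid=9 → [7, 7, 7, 5, 5, 5, 5, 8, 8, 5, 7, 10, 10]
a[mid]=5<8: swap a[7],a[9]; lo=8,mid=10 → [7, 7, 7, 5, 5, 5, 5, 5, 8, 8, 7, 10, 10]
a[mid]=7<8: swap a[8],a[10]; lo=9,mid=11 → [7, 7, 7, 5, 5, 5, 5, 5, 7, 8, 8, 10, 10]
end: lo=9, hi=10; a = [7, 7, 7, 5, 5, 5, 5, 5, 7, 8, 8, 10, 10]

[7, 7, 7, 5, 5, 5, 5, 5, 7, 8, 8, 10, 10]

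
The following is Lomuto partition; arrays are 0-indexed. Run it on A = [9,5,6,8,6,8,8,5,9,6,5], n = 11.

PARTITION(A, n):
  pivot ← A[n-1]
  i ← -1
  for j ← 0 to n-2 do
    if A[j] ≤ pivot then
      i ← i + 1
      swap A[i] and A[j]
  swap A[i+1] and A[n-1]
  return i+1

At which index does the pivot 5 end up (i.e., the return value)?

2

pivot = A[10] = 5; i = -1
j=0: A[0]=9 > 5 → no swap
j=1: A[1]=5 ≤ 5 → i=0, swap A[0],A[1] → [5,9,6,8,6,8,8,5,9,6,5]
j=2: A[2]=6 > 5 → no swap
j=3: A[3]=8 > 5 → no swap
j=4: A[4]=6 > 5 → no swap
j=5: A[5]=8 > 5 → no swap
j=6: A[6]=8 > 5 → no swap
j=7: A[7]=5 ≤ 5 → i=1, swap A[1],A[7] → [5,5,6,8,6,8,8,9,9,6,5]
j=8: A[8]=9 > 5 → no swap
j=9: A[9]=6 > 5 → no swap
final swap A[2],A[10] → [5,5,5,8,6,8,8,9,9,6,6]; return 2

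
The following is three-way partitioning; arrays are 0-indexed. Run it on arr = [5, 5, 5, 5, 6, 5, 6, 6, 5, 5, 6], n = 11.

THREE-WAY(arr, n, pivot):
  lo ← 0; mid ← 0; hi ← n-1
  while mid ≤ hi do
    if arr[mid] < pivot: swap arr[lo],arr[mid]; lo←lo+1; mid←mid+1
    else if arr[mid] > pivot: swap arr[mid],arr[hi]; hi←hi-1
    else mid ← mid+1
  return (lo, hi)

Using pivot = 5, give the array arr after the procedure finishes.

[5, 5, 5, 5, 5, 5, 5, 6, 6, 6, 6]

pivot = 5; lo=0, mid=0, hi=10
arr[mid]=5=5: mid=1
arr[mid]=5=5: mid=2
arr[mid]=5=5: mid=3
arr[mid]=5=5: mid=4
arr[mid]=6>5: swap arr[4],arr[10]; hi=9 → [5, 5, 5, 5, 6, 5, 6, 6, 5, 5, 6]
arr[mid]=6>5: swap arr[4],arr[9]; hi=8 → [5, 5, 5, 5, 5, 5, 6, 6, 5, 6, 6]
arr[mid]=5=5: mid=5
arr[mid]=5=5: mid=6
arr[mid]=6>5: swap arr[6],arr[8]; hi=7 → [5, 5, 5, 5, 5, 5, 5, 6, 6, 6, 6]
arr[mid]=5=5: mid=7
arr[mid]=6>5: swap arr[7],arr[7]; hi=6 → [5, 5, 5, 5, 5, 5, 5, 6, 6, 6, 6]
end: lo=0, hi=6; arr = [5, 5, 5, 5, 5, 5, 5, 6, 6, 6, 6]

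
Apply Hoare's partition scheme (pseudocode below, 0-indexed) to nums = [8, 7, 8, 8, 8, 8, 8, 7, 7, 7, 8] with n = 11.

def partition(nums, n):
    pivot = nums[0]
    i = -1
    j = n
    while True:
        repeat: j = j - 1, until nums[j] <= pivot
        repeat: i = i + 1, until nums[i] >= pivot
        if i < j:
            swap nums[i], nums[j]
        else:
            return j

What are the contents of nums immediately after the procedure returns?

[8, 7, 7, 7, 7, 8, 8, 8, 8, 8, 8]

pivot = nums[0] = 8; i = -1, j = 11
j→10 (nums[10]=8≤8), i→0 (nums[0]=8≥8); i<j, swap → [8, 7, 8, 8, 8, 8, 8, 7, 7, 7, 8]
j→9 (nums[9]=7≤8), i→2 (nums[2]=8≥8); i<j, swap → [8, 7, 7, 8, 8, 8, 8, 7, 7, 8, 8]
j→8 (nums[8]=7≤8), i→3 (nums[3]=8≥8); i<j, swap → [8, 7, 7, 7, 8, 8, 8, 7, 8, 8, 8]
j→7 (nums[7]=7≤8), i→4 (nums[4]=8≥8); i<j, swap → [8, 7, 7, 7, 7, 8, 8, 8, 8, 8, 8]
j→6 (nums[6]=8≤8), i→5 (nums[5]=8≥8); i<j, swap → [8, 7, 7, 7, 7, 8, 8, 8, 8, 8, 8]
j→5, i→6; i≥j, return j=5. nums = [8, 7, 7, 7, 7, 8, 8, 8, 8, 8, 8]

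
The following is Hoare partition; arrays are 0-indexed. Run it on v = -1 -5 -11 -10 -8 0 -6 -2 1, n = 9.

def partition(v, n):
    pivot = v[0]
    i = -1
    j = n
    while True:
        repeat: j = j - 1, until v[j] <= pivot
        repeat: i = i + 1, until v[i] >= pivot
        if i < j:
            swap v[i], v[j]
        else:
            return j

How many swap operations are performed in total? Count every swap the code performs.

pivot = v[0] = -1; i = -1, j = 9
j→7 (v[7]=-2≤-1), i→0 (v[0]=-1≥-1); i<j, swap → -2 -5 -11 -10 -8 0 -6 -1 1
j→6 (v[6]=-6≤-1), i→5 (v[5]=0≥-1); i<j, swap → -2 -5 -11 -10 -8 -6 0 -1 1
j→5, i→6; i≥j, return j=5. v = -2 -5 -11 -10 -8 -6 0 -1 1

2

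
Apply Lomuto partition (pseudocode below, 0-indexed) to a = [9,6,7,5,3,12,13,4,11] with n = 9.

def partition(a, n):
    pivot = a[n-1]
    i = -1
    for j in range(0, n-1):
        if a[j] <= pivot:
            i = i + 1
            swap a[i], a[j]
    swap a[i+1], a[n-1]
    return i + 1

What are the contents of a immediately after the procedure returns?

pivot=11, i=-1
j=0: 9≤11, i=0, swap(0,0) ⇒ [9,6,7,5,3,12,13,4,11]
j=1: 6≤11, i=1, swap(1,1) ⇒ [9,6,7,5,3,12,13,4,11]
j=2: 7≤11, i=2, swap(2,2) ⇒ [9,6,7,5,3,12,13,4,11]
j=3: 5≤11, i=3, swap(3,3) ⇒ [9,6,7,5,3,12,13,4,11]
j=4: 3≤11, i=4, swap(4,4) ⇒ [9,6,7,5,3,12,13,4,11]
j=5: 12>11, skip
j=6: 13>11, skip
j=7: 4≤11, i=5, swap(5,7) ⇒ [9,6,7,5,3,4,13,12,11]
swap(6,8) ⇒ [9,6,7,5,3,4,11,12,13]; return 6

[9,6,7,5,3,4,11,12,13]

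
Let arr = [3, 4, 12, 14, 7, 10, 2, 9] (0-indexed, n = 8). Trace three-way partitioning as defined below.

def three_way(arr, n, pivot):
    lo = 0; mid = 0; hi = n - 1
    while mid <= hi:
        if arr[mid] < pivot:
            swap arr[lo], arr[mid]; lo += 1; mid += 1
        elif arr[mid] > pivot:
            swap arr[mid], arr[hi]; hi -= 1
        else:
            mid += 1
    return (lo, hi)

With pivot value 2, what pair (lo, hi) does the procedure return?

(0, 0)

pivot = 2; lo=0, mid=0, hi=7
arr[mid]=3>2: swap arr[0],arr[7]; hi=6 → [9, 4, 12, 14, 7, 10, 2, 3]
arr[mid]=9>2: swap arr[0],arr[6]; hi=5 → [2, 4, 12, 14, 7, 10, 9, 3]
arr[mid]=2=2: mid=1
arr[mid]=4>2: swap arr[1],arr[5]; hi=4 → [2, 10, 12, 14, 7, 4, 9, 3]
arr[mid]=10>2: swap arr[1],arr[4]; hi=3 → [2, 7, 12, 14, 10, 4, 9, 3]
arr[mid]=7>2: swap arr[1],arr[3]; hi=2 → [2, 14, 12, 7, 10, 4, 9, 3]
arr[mid]=14>2: swap arr[1],arr[2]; hi=1 → [2, 12, 14, 7, 10, 4, 9, 3]
arr[mid]=12>2: swap arr[1],arr[1]; hi=0 → [2, 12, 14, 7, 10, 4, 9, 3]
end: lo=0, hi=0; arr = [2, 12, 14, 7, 10, 4, 9, 3]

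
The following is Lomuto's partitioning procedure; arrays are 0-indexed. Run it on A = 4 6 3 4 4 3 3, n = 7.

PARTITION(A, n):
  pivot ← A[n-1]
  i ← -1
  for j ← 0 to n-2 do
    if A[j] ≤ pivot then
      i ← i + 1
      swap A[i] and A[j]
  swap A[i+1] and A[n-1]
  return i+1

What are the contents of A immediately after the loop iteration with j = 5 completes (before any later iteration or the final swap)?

pivot = A[6] = 3; i = -1
j=0: A[0]=4 > 3 → no swap
j=1: A[1]=6 > 3 → no swap
j=2: A[2]=3 ≤ 3 → i=0, swap A[0],A[2] → 3 6 4 4 4 3 3
j=3: A[3]=4 > 3 → no swap
j=4: A[4]=4 > 3 → no swap
j=5: A[5]=3 ≤ 3 → i=1, swap A[1],A[5] → 3 3 4 4 4 6 3
(after j=5) A = 3 3 4 4 4 6 3

3 3 4 4 4 6 3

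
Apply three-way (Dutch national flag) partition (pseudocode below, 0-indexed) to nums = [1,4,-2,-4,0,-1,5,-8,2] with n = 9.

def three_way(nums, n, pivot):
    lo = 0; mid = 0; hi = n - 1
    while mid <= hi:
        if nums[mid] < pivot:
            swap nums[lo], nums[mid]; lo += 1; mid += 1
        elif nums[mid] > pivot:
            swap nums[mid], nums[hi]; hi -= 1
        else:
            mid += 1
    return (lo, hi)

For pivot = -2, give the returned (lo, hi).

(2, 2)

lo=0 mid=0 hi=8
1>-2: swap(0,8), hi=7 ⇒ [2,4,-2,-4,0,-1,5,-8,1]
2>-2: swap(0,7), hi=6 ⇒ [-8,4,-2,-4,0,-1,5,2,1]
-8<-2: swap(0,0), lo=1 mid=1 ⇒ [-8,4,-2,-4,0,-1,5,2,1]
4>-2: swap(1,6), hi=5 ⇒ [-8,5,-2,-4,0,-1,4,2,1]
5>-2: swap(1,5), hi=4 ⇒ [-8,-1,-2,-4,0,5,4,2,1]
-1>-2: swap(1,4), hi=3 ⇒ [-8,0,-2,-4,-1,5,4,2,1]
0>-2: swap(1,3), hi=2 ⇒ [-8,-4,-2,0,-1,5,4,2,1]
-4<-2: swap(1,1), lo=2 mid=2 ⇒ [-8,-4,-2,0,-1,5,4,2,1]
-2=-2: mid=3
done. lo=2 hi=2; nums=[-8,-4,-2,0,-1,5,4,2,1]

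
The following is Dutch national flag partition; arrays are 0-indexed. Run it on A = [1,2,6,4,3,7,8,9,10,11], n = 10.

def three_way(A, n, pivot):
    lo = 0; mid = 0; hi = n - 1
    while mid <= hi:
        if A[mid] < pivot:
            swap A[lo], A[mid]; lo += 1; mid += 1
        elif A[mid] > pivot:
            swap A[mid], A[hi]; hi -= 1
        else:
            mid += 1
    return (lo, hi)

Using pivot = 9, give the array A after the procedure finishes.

[1,2,6,4,3,7,8,9,11,10]

pivot = 9; lo=0, mid=0, hi=9
A[mid]=1<9: swap A[0],A[0]; lo=1,mid=1 → [1,2,6,4,3,7,8,9,10,11]
A[mid]=2<9: swap A[1],A[1]; lo=2,mid=2 → [1,2,6,4,3,7,8,9,10,11]
A[mid]=6<9: swap A[2],A[2]; lo=3,mid=3 → [1,2,6,4,3,7,8,9,10,11]
A[mid]=4<9: swap A[3],A[3]; lo=4,mid=4 → [1,2,6,4,3,7,8,9,10,11]
A[mid]=3<9: swap A[4],A[4]; lo=5,mid=5 → [1,2,6,4,3,7,8,9,10,11]
A[mid]=7<9: swap A[5],A[5]; lo=6,mid=6 → [1,2,6,4,3,7,8,9,10,11]
A[mid]=8<9: swap A[6],A[6]; lo=7,mid=7 → [1,2,6,4,3,7,8,9,10,11]
A[mid]=9=9: mid=8
A[mid]=10>9: swap A[8],A[9]; hi=8 → [1,2,6,4,3,7,8,9,11,10]
A[mid]=11>9: swap A[8],A[8]; hi=7 → [1,2,6,4,3,7,8,9,11,10]
end: lo=7, hi=7; A = [1,2,6,4,3,7,8,9,11,10]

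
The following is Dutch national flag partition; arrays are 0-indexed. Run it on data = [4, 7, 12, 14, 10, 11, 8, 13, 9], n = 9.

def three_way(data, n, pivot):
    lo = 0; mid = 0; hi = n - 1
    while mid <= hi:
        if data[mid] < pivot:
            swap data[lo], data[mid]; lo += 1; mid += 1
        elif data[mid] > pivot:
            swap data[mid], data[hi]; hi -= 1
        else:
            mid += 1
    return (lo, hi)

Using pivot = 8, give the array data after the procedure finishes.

[4, 7, 8, 10, 11, 14, 13, 9, 12]

lo=0 mid=0 hi=8
4<8: swap(0,0), lo=1 mid=1 ⇒ [4, 7, 12, 14, 10, 11, 8, 13, 9]
7<8: swap(1,1), lo=2 mid=2 ⇒ [4, 7, 12, 14, 10, 11, 8, 13, 9]
12>8: swap(2,8), hi=7 ⇒ [4, 7, 9, 14, 10, 11, 8, 13, 12]
9>8: swap(2,7), hi=6 ⇒ [4, 7, 13, 14, 10, 11, 8, 9, 12]
13>8: swap(2,6), hi=5 ⇒ [4, 7, 8, 14, 10, 11, 13, 9, 12]
8=8: mid=3
14>8: swap(3,5), hi=4 ⇒ [4, 7, 8, 11, 10, 14, 13, 9, 12]
11>8: swap(3,4), hi=3 ⇒ [4, 7, 8, 10, 11, 14, 13, 9, 12]
10>8: swap(3,3), hi=2 ⇒ [4, 7, 8, 10, 11, 14, 13, 9, 12]
done. lo=2 hi=2; data=[4, 7, 8, 10, 11, 14, 13, 9, 12]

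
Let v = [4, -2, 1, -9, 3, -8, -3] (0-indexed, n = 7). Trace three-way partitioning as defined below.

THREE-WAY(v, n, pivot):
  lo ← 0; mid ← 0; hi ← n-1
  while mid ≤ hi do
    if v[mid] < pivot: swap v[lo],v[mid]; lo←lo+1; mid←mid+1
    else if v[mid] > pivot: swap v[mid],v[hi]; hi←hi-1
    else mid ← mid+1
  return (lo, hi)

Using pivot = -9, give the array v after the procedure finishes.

[-9, 1, -2, 3, -8, -3, 4]

pivot = -9; lo=0, mid=0, hi=6
v[mid]=4>-9: swap v[0],v[6]; hi=5 → [-3, -2, 1, -9, 3, -8, 4]
v[mid]=-3>-9: swap v[0],v[5]; hi=4 → [-8, -2, 1, -9, 3, -3, 4]
v[mid]=-8>-9: swap v[0],v[4]; hi=3 → [3, -2, 1, -9, -8, -3, 4]
v[mid]=3>-9: swap v[0],v[3]; hi=2 → [-9, -2, 1, 3, -8, -3, 4]
v[mid]=-9=-9: mid=1
v[mid]=-2>-9: swap v[1],v[2]; hi=1 → [-9, 1, -2, 3, -8, -3, 4]
v[mid]=1>-9: swap v[1],v[1]; hi=0 → [-9, 1, -2, 3, -8, -3, 4]
end: lo=0, hi=0; v = [-9, 1, -2, 3, -8, -3, 4]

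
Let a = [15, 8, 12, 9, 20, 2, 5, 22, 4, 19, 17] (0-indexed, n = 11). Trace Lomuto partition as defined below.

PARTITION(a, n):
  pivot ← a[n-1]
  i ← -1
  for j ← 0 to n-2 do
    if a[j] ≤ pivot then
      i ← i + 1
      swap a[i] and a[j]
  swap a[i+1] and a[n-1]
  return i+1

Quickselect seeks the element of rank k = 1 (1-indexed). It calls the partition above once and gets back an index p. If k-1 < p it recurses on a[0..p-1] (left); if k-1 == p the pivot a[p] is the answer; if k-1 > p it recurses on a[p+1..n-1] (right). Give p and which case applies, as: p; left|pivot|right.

pivot = a[10] = 17; i = -1
j=0: a[0]=15 ≤ 17 → i=0, swap a[0],a[0] (no change) → [15, 8, 12, 9, 20, 2, 5, 22, 4, 19, 17]
j=1: a[1]=8 ≤ 17 → i=1, swap a[1],a[1] (no change) → [15, 8, 12, 9, 20, 2, 5, 22, 4, 19, 17]
j=2: a[2]=12 ≤ 17 → i=2, swap a[2],a[2] (no change) → [15, 8, 12, 9, 20, 2, 5, 22, 4, 19, 17]
j=3: a[3]=9 ≤ 17 → i=3, swap a[3],a[3] (no change) → [15, 8, 12, 9, 20, 2, 5, 22, 4, 19, 17]
j=4: a[4]=20 > 17 → no swap
j=5: a[5]=2 ≤ 17 → i=4, swap a[4],a[5] → [15, 8, 12, 9, 2, 20, 5, 22, 4, 19, 17]
j=6: a[6]=5 ≤ 17 → i=5, swap a[5],a[6] → [15, 8, 12, 9, 2, 5, 20, 22, 4, 19, 17]
j=7: a[7]=22 > 17 → no swap
j=8: a[8]=4 ≤ 17 → i=6, swap a[6],a[8] → [15, 8, 12, 9, 2, 5, 4, 22, 20, 19, 17]
j=9: a[9]=19 > 17 → no swap
final swap a[7],a[10] → [15, 8, 12, 9, 2, 5, 4, 17, 20, 19, 22]; return 7
p = 7; k-1 = 0 < 7 ⇒ left

7; left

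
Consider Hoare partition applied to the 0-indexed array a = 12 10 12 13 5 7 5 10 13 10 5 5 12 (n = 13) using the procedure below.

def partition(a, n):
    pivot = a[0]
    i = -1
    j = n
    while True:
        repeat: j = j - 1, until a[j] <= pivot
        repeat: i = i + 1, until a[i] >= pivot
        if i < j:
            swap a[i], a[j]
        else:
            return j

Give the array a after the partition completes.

12 10 5 5 5 7 5 10 10 13 13 12 12

pivot = a[0] = 12; i = -1, j = 13
j→12 (a[12]=12≤12), i→0 (a[0]=12≥12); i<j, swap → 12 10 12 13 5 7 5 10 13 10 5 5 12
j→11 (a[11]=5≤12), i→2 (a[2]=12≥12); i<j, swap → 12 10 5 13 5 7 5 10 13 10 5 12 12
j→10 (a[10]=5≤12), i→3 (a[3]=13≥12); i<j, swap → 12 10 5 5 5 7 5 10 13 10 13 12 12
j→9 (a[9]=10≤12), i→8 (a[8]=13≥12); i<j, swap → 12 10 5 5 5 7 5 10 10 13 13 12 12
j→8, i→9; i≥j, return j=8. a = 12 10 5 5 5 7 5 10 10 13 13 12 12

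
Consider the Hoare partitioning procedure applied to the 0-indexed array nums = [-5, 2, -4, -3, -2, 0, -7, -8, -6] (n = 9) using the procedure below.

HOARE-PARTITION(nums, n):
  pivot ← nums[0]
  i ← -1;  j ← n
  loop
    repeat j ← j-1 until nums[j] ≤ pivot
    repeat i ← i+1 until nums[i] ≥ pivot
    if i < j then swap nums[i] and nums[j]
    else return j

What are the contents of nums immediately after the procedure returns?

[-6, -8, -7, -3, -2, 0, -4, 2, -5]

pivot=-5
j stops at 8 (-6), i stops at 0 (-5); swap ⇒ [-6, 2, -4, -3, -2, 0, -7, -8, -5]
j stops at 7 (-8), i stops at 1 (2); swap ⇒ [-6, -8, -4, -3, -2, 0, -7, 2, -5]
j stops at 6 (-7), i stops at 2 (-4); swap ⇒ [-6, -8, -7, -3, -2, 0, -4, 2, -5]
j stops at 2, i stops at 3; i≥j ⇒ return 2. nums=[-6, -8, -7, -3, -2, 0, -4, 2, -5]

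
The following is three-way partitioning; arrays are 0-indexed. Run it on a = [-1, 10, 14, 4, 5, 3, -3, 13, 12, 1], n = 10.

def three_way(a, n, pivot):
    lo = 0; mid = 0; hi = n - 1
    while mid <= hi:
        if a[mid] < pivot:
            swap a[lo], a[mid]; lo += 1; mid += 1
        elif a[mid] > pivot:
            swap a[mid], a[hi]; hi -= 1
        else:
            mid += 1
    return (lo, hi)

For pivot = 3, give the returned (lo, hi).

lo=0 mid=0 hi=9
-1<3: swap(0,0), lo=1 mid=1 ⇒ [-1, 10, 14, 4, 5, 3, -3, 13, 12, 1]
10>3: swap(1,9), hi=8 ⇒ [-1, 1, 14, 4, 5, 3, -3, 13, 12, 10]
1<3: swap(1,1), lo=2 mid=2 ⇒ [-1, 1, 14, 4, 5, 3, -3, 13, 12, 10]
14>3: swap(2,8), hi=7 ⇒ [-1, 1, 12, 4, 5, 3, -3, 13, 14, 10]
12>3: swap(2,7), hi=6 ⇒ [-1, 1, 13, 4, 5, 3, -3, 12, 14, 10]
13>3: swap(2,6), hi=5 ⇒ [-1, 1, -3, 4, 5, 3, 13, 12, 14, 10]
-3<3: swap(2,2), lo=3 mid=3 ⇒ [-1, 1, -3, 4, 5, 3, 13, 12, 14, 10]
4>3: swap(3,5), hi=4 ⇒ [-1, 1, -3, 3, 5, 4, 13, 12, 14, 10]
3=3: mid=4
5>3: swap(4,4), hi=3 ⇒ [-1, 1, -3, 3, 5, 4, 13, 12, 14, 10]
done. lo=3 hi=3; a=[-1, 1, -3, 3, 5, 4, 13, 12, 14, 10]

(3, 3)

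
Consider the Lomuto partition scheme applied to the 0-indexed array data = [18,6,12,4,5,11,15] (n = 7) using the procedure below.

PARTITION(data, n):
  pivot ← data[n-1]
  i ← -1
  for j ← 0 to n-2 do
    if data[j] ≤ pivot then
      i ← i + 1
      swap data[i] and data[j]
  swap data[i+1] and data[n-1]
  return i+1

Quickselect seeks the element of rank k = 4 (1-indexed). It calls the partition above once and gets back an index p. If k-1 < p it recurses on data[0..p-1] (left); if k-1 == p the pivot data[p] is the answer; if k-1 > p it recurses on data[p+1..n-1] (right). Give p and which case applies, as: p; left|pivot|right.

pivot=15, i=-1
j=0: 18>15, skip
j=1: 6≤15, i=0, swap(0,1) ⇒ [6,18,12,4,5,11,15]
j=2: 12≤15, i=1, swap(1,2) ⇒ [6,12,18,4,5,11,15]
j=3: 4≤15, i=2, swap(2,3) ⇒ [6,12,4,18,5,11,15]
j=4: 5≤15, i=3, swap(3,4) ⇒ [6,12,4,5,18,11,15]
j=5: 11≤15, i=4, swap(4,5) ⇒ [6,12,4,5,11,18,15]
swap(5,6) ⇒ [6,12,4,5,11,15,18]; return 5
p = 5; k-1 = 3 < 5 ⇒ left

5; left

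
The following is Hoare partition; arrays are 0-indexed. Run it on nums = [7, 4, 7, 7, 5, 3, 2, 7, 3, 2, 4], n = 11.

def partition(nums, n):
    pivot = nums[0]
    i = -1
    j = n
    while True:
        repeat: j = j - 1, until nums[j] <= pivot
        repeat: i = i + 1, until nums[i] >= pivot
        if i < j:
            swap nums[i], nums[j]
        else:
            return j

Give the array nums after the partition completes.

pivot=7
j stops at 10 (4), i stops at 0 (7); swap ⇒ [4, 4, 7, 7, 5, 3, 2, 7, 3, 2, 7]
j stops at 9 (2), i stops at 2 (7); swap ⇒ [4, 4, 2, 7, 5, 3, 2, 7, 3, 7, 7]
j stops at 8 (3), i stops at 3 (7); swap ⇒ [4, 4, 2, 3, 5, 3, 2, 7, 7, 7, 7]
j stops at 7, i stops at 7; i≥j ⇒ return 7. nums=[4, 4, 2, 3, 5, 3, 2, 7, 7, 7, 7]

[4, 4, 2, 3, 5, 3, 2, 7, 7, 7, 7]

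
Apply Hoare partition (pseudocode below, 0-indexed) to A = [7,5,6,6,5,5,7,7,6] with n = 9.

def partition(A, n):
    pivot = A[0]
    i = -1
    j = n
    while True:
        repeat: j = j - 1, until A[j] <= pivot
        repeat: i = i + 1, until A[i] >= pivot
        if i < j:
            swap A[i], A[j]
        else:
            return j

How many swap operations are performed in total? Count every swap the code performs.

2

pivot = A[0] = 7; i = -1, j = 9
j→8 (A[8]=6≤7), i→0 (A[0]=7≥7); i<j, swap → [6,5,6,6,5,5,7,7,7]
j→7 (A[7]=7≤7), i→6 (A[6]=7≥7); i<j, swap → [6,5,6,6,5,5,7,7,7]
j→6, i→7; i≥j, return j=6. A = [6,5,6,6,5,5,7,7,7]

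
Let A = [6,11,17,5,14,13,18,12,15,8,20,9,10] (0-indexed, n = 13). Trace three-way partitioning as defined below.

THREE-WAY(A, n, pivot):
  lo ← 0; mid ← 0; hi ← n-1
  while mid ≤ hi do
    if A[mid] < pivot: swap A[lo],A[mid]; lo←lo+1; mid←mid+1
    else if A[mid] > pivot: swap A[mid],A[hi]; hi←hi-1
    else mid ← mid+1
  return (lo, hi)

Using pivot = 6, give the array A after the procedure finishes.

pivot = 6; lo=0, mid=0, hi=12
A[mid]=6=6: mid=1
A[mid]=11>6: swap A[1],A[12]; hi=11 → [6,10,17,5,14,13,18,12,15,8,20,9,11]
A[mid]=10>6: swap A[1],A[11]; hi=10 → [6,9,17,5,14,13,18,12,15,8,20,10,11]
A[mid]=9>6: swap A[1],A[10]; hi=9 → [6,20,17,5,14,13,18,12,15,8,9,10,11]
A[mid]=20>6: swap A[1],A[9]; hi=8 → [6,8,17,5,14,13,18,12,15,20,9,10,11]
A[mid]=8>6: swap A[1],A[8]; hi=7 → [6,15,17,5,14,13,18,12,8,20,9,10,11]
A[mid]=15>6: swap A[1],A[7]; hi=6 → [6,12,17,5,14,13,18,15,8,20,9,10,11]
A[mid]=12>6: swap A[1],A[6]; hi=5 → [6,18,17,5,14,13,12,15,8,20,9,10,11]
A[mid]=18>6: swap A[1],A[5]; hi=4 → [6,13,17,5,14,18,12,15,8,20,9,10,11]
A[mid]=13>6: swap A[1],A[4]; hi=3 → [6,14,17,5,13,18,12,15,8,20,9,10,11]
A[mid]=14>6: swap A[1],A[3]; hi=2 → [6,5,17,14,13,18,12,15,8,20,9,10,11]
A[mid]=5<6: swap A[0],A[1]; lo=1,mid=2 → [5,6,17,14,13,18,12,15,8,20,9,10,11]
A[mid]=17>6: swap A[2],A[2]; hi=1 → [5,6,17,14,13,18,12,15,8,20,9,10,11]
end: lo=1, hi=1; A = [5,6,17,14,13,18,12,15,8,20,9,10,11]

[5,6,17,14,13,18,12,15,8,20,9,10,11]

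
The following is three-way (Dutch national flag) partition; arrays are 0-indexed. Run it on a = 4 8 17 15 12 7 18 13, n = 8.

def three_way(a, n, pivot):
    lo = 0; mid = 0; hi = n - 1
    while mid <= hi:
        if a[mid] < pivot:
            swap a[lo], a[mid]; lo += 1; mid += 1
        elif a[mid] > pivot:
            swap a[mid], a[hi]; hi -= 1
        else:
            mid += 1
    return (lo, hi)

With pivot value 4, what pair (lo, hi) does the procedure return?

(0, 0)

pivot = 4; lo=0, mid=0, hi=7
a[mid]=4=4: mid=1
a[mid]=8>4: swap a[1],a[7]; hi=6 → 4 13 17 15 12 7 18 8
a[mid]=13>4: swap a[1],a[6]; hi=5 → 4 18 17 15 12 7 13 8
a[mid]=18>4: swap a[1],a[5]; hi=4 → 4 7 17 15 12 18 13 8
a[mid]=7>4: swap a[1],a[4]; hi=3 → 4 12 17 15 7 18 13 8
a[mid]=12>4: swap a[1],a[3]; hi=2 → 4 15 17 12 7 18 13 8
a[mid]=15>4: swap a[1],a[2]; hi=1 → 4 17 15 12 7 18 13 8
a[mid]=17>4: swap a[1],a[1]; hi=0 → 4 17 15 12 7 18 13 8
end: lo=0, hi=0; a = 4 17 15 12 7 18 13 8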